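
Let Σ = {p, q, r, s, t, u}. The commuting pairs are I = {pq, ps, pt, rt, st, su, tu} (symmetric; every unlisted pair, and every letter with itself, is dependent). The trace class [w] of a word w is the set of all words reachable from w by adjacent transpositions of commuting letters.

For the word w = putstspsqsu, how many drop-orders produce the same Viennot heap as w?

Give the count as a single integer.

1750

0(p) covers ∅
1(u) covers 0:p
2(t) covers ∅
3(s) covers ∅
4(t) covers 2:t
5(s) covers 3:s
6(p) covers 1:u
7(s) covers 5:s
8(q) covers 1:u, 4:t, 7:s
9(s) covers 8:q
10(u) covers 6:p, 8:q
floor of heap: 0:p, 2:t, 3:s
completions by unplaced set U, small U first (add the entries for U minus each lowest piece of U):
  |U|=1: {9}:1  {10}:1
  |U|=2: {6,10}:1  {9,10}:2
  |U|=3: {6,9,10}:3  {8,9,10}:2
  |U|=4: {4,8,9,10}:2  {6,8,9,10}:5  {7,8,9,10}:2
  |U|=5: {1,6,8,9,10}:5  {2,4,8,9,10}:2  {4,6,8,9,10}:7  {4,7,8,9,10}:4  {5,7,8,9,10}:2  {6,7,8,9,10}:7
  |U|=6: {0,1,6,8,9,10}:5  {1,4,6,8,9,10}:12  {1,6,7,8,9,10}:12  {2,4,6,8,9,10}:9  {2,4,7,8,9,10}:6  {3,5,7,8,9,10}:2  {4,5,7,8,9,10}:6  {4,6,7,8,9,10}:18  {5,6,7,8,9,10}:9
  |U|=7: {0,1,4,6,8,9,10}:17  {0,1,6,7,8,9,10}:17  {1,2,4,6,8,9,10}:21  {1,4,6,7,8,9,10}:42  {1,5,6,7,8,9,10}:21  {2,4,5,7,8,9,10}:12  {2,4,6,7,8,9,10}:33  {3,4,5,7,8,9,10}:8  {3,5,6,7,8,9,10}:11  {4,5,6,7,8,9,10}:33
  |U|=8: {0,1,2,4,6,8,9,10}:38  {0,1,4,6,7,8,9,10}:76  {0,1,5,6,7,8,9,10}:38  {1,2,4,6,7,8,9,10}:96  {1,3,5,6,7,8,9,10}:32  {1,4,5,6,7,8,9,10}:96  {2,3,4,5,7,8,9,10}:20  {2,4,5,6,7,8,9,10}:78  {3,4,5,6,7,8,9,10}:52
  |U|=9: {0,1,2,4,6,7,8,9,10}:210  {0,1,3,5,6,7,8,9,10}:70  {0,1,4,5,6,7,8,9,10}:210  {1,2,4,5,6,7,8,9,10}:270  {1,3,4,5,6,7,8,9,10}:180  {2,3,4,5,6,7,8,9,10}:150
  start at 0(p): 600
  start at 2(t): 460
  start at 3(s): 690
sum over floor = 1750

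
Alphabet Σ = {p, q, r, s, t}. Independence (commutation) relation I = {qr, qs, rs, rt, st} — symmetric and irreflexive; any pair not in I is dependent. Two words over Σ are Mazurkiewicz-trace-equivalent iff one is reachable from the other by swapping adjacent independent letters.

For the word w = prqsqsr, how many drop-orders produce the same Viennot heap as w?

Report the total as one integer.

drop 0:p onto floor
drop 1:r onto {0:p}
drop 2:q onto {0:p}
drop 3:s onto {0:p}
drop 4:q onto {2:q}
drop 5:s onto {3:s}
drop 6:r onto {1:r}
ground layer = {0:p}
drop-orders for the pieces not yet dropped (sum over which currently-grounded one goes next):
  1 to go: {4} 1  {5} 1  {6} 1
  2 to go: {1,6} 1  {2,4} 1  {3,5} 1  {4,5} 2  {4,6} 2  {5,6} 2
  3 to go: {1,4,6} 3  {1,5,6} 3  {2,4,5} 3  {2,4,6} 3  {3,4,5} 3  {3,5,6} 3  {4,5,6} 6
  4 to go: {1,2,4,6} 6  {1,3,5,6} 6  {1,4,5,6} 12  {2,3,4,5} 6  {2,4,5,6} 12  {3,4,5,6} 12
  5 to go: {1,2,4,5,6} 30  {1,3,4,5,6} 30  {2,3,4,5,6} 30
  if 0:p drops first: 90 orders

90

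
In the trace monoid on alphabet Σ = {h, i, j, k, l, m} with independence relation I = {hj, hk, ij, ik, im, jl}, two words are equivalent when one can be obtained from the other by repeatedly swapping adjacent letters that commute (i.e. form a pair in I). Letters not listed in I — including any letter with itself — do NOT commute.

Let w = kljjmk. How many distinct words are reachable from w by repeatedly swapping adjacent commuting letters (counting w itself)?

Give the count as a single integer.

3

drop 0:k onto floor
drop 1:l onto {0:k}
drop 2:j onto {0:k}
drop 3:j onto {2:j}
drop 4:m onto {1:l, 3:j}
drop 5:k onto {4:m}
ground layer = {0:k}
drop-orders for the pieces not yet dropped (sum over which currently-grounded one goes next):
  1 to go: {5} 1
  2 to go: {4,5} 1
  3 to go: {1,4,5} 1  {3,4,5} 1
  4 to go: {1,3,4,5} 2  {2,3,4,5} 1
  if 0:k drops first: 3 orders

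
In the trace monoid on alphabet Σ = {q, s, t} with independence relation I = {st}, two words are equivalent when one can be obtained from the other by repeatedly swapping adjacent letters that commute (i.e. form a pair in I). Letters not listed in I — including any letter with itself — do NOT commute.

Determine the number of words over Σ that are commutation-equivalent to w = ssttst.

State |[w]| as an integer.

piece 0:s — minimal
piece 1:s rests on {0:s}
piece 2:t — minimal
piece 3:t rests on {2:t}
piece 4:s rests on {1:s}
piece 5:t rests on {3:t}
minimal pieces: {0:s, 2:t}
ways to finish when only these pieces remain (= sum over removing one remaining piece with nothing left below it):
  1 left: {4}→1  {5}→1
  2 left: {1,4}→1  {3,5}→1  {4,5}→2
  3 left: {0,1,4}→1  {1,4,5}→3  {2,3,5}→1  {3,4,5}→3
  4 left: {0,1,4,5}→4  {1,3,4,5}→6  {2,3,4,5}→4
  placing 0:s first → 10 extensions
  placing 2:t first → 10 extensions
total linear extensions = 20

20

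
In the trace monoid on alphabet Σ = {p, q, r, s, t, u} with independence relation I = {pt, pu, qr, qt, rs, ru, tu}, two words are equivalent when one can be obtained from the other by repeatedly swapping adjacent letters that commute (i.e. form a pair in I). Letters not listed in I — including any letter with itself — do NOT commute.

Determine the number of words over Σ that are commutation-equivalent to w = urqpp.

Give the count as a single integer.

#0=u has no predecessor
#1=r has no predecessor
#2=q depends on [0:u]
#3=p depends on [1:r, 2:q]
#4=p depends on [3:p]
sources: [0:u, 1:r]
N(rest) = Σ N(rest − s) over sources s of rest; N(one piece) = 1:
  size 1 → [4]=1
  size 2 → [3,4]=1
  size 3 → [1,3,4]=1  [2,3,4]=1
  first=0(u) contributes 2
  first=1(r) contributes 1
|[w]| = 3

3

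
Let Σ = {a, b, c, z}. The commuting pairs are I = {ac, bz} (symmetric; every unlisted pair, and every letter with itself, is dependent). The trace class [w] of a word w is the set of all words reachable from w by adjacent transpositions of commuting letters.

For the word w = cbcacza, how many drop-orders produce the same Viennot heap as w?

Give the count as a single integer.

#0=c has no predecessor
#1=b depends on [0:c]
#2=c depends on [1:b]
#3=a depends on [1:b]
#4=c depends on [2:c]
#5=z depends on [3:a, 4:c]
#6=a depends on [5:z]
sources: [0:c]
N(rest) = Σ N(rest − s) over sources s of rest; N(one piece) = 1:
  size 1 → [6]=1
  size 2 → [5,6]=1
  size 3 → [3,5,6]=1  [4,5,6]=1
  size 4 → [2,4,5,6]=1  [3,4,5,6]=2
  size 5 → [2,3,4,5,6]=3
  first=0(c) contributes 3

3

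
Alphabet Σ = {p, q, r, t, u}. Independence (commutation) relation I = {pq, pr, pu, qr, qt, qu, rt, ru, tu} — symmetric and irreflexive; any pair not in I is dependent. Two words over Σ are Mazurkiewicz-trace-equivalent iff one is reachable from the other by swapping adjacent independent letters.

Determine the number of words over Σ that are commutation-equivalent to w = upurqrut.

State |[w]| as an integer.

0(u) covers ∅
1(p) covers ∅
2(u) covers 0:u
3(r) covers ∅
4(q) covers ∅
5(r) covers 3:r
6(u) covers 2:u
7(t) covers 1:p
floor of heap: 0:u, 1:p, 3:r, 4:q
completions by unplaced set U, small U first (add the entries for U minus each lowest piece of U):
  |U|=1: {4}:1  {5}:1  {6}:1  {7}:1
  |U|=2: {1,7}:1  {2,6}:1  {3,5}:1  {4,5}:2  {4,6}:2  {4,7}:2  {5,6}:2  {5,7}:2  {6,7}:2
  |U|=3: {0,2,6}:1  {1,4,7}:3  {1,5,7}:3  {1,6,7}:3  {2,4,6}:3  {2,5,6}:3  {2,6,7}:3  {3,4,5}:3  {3,5,6}:3  {3,5,7}:3  {4,5,6}:6  {4,5,7}:6  {4,6,7}:6  {5,6,7}:6
  |U|=4: {0,2,4,6}:4  {0,2,5,6}:4  {0,2,6,7}:4  {1,2,6,7}:6  {1,3,5,7}:6  {1,4,5,7}:12  {1,4,6,7}:12  {1,5,6,7}:12  {2,3,5,6}:6  {2,4,5,6}:12  {2,4,6,7}:12  {2,5,6,7}:12  {3,4,5,6}:12  {3,4,5,7}:12  {3,5,6,7}:12  {4,5,6,7}:24
  |U|=5: {0,1,2,6,7}:10  {0,2,3,5,6}:10  {0,2,4,5,6}:20  {0,2,4,6,7}:20  {0,2,5,6,7}:20  {1,2,4,6,7}:30  {1,2,5,6,7}:30  {1,3,4,5,7}:30  {1,3,5,6,7}:30  {1,4,5,6,7}:60  {2,3,4,5,6}:30  {2,3,5,6,7}:30  {2,4,5,6,7}:60  {3,4,5,6,7}:60
  |U|=6: {0,1,2,4,6,7}:60  {0,1,2,5,6,7}:60  {0,2,3,4,5,6}:60  {0,2,3,5,6,7}:60  {0,2,4,5,6,7}:120  {1,2,3,5,6,7}:90  {1,2,4,5,6,7}:180  {1,3,4,5,6,7}:180  {2,3,4,5,6,7}:180
  start at 0(u): 630
  start at 1(p): 420
  start at 3(r): 420
  start at 4(q): 210
sum over floor = 1680

1680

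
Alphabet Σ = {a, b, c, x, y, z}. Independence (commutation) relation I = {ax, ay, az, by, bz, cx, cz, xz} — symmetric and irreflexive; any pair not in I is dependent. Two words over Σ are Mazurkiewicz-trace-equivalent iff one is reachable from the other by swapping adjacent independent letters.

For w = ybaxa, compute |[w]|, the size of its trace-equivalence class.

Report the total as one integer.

9

#0=y has no predecessor
#1=b has no predecessor
#2=a depends on [1:b]
#3=x depends on [0:y, 1:b]
#4=a depends on [2:a]
sources: [0:y, 1:b]
N(rest) = Σ N(rest − s) over sources s of rest; N(one piece) = 1:
  size 1 → [3]=1  [4]=1
  size 2 → [0,3]=1  [2,4]=1  [3,4]=2
  size 3 → [0,3,4]=3  [2,3,4]=3
  first=0(y) contributes 3
  first=1(b) contributes 6
|[w]| = 9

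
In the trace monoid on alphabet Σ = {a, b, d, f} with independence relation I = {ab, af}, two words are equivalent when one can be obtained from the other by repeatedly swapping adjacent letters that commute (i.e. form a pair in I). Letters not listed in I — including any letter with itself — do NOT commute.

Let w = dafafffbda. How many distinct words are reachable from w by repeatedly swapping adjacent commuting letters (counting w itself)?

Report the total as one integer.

21

#0=d has no predecessor
#1=a depends on [0:d]
#2=f depends on [0:d]
#3=a depends on [1:a]
#4=f depends on [2:f]
#5=f depends on [4:f]
#6=f depends on [5:f]
#7=b depends on [6:f]
#8=d depends on [3:a, 7:b]
#9=a depends on [8:d]
sources: [0:d]
N(rest) = Σ N(rest − s) over sources s of rest; N(one piece) = 1:
  size 1 → [9]=1
  size 2 → [8,9]=1
  size 3 → [3,8,9]=1  [7,8,9]=1
  size 4 → [1,3,8,9]=1  [3,7,8,9]=2  [6,7,8,9]=1
  size 5 → [1,3,7,8,9]=3  [3,6,7,8,9]=3  [5,6,7,8,9]=1
  size 6 → [1,3,6,7,8,9]=6  [3,5,6,7,8,9]=4  [4,5,6,7,8,9]=1
  size 7 → [1,3,5,6,7,8,9]=10  [2,4,5,6,7,8,9]=1  [3,4,5,6,7,8,9]=5
  size 8 → [1,3,4,5,6,7,8,9]=15  [2,3,4,5,6,7,8,9]=6
  first=0(d) contributes 21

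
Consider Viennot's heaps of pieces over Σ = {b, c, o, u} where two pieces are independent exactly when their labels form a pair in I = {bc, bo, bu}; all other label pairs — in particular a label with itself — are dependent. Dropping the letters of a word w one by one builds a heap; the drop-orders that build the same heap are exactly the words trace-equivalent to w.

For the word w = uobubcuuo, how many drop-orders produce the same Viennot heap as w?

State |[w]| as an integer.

piece 0:u — minimal
piece 1:o rests on {0:u}
piece 2:b — minimal
piece 3:u rests on {1:o}
piece 4:b rests on {2:b}
piece 5:c rests on {3:u}
piece 6:u rests on {5:c}
piece 7:u rests on {6:u}
piece 8:o rests on {7:u}
minimal pieces: {0:u, 2:b}
ways to finish when only these pieces remain (= sum over removing one remaining piece with nothing left below it):
  1 left: {4}→1  {8}→1
  2 left: {2,4}→1  {4,8}→2  {7,8}→1
  3 left: {2,4,8}→3  {4,7,8}→3  {6,7,8}→1
  4 left: {2,4,7,8}→6  {4,6,7,8}→4  {5,6,7,8}→1
  5 left: {2,4,6,7,8}→10  {3,5,6,7,8}→1  {4,5,6,7,8}→5
  6 left: {1,3,5,6,7,8}→1  {2,4,5,6,7,8}→15  {3,4,5,6,7,8}→6
  7 left: {0,1,3,5,6,7,8}→1  {1,3,4,5,6,7,8}→7  {2,3,4,5,6,7,8}→21
  placing 0:u first → 28 extensions
  placing 2:b first → 8 extensions
total linear extensions = 36

36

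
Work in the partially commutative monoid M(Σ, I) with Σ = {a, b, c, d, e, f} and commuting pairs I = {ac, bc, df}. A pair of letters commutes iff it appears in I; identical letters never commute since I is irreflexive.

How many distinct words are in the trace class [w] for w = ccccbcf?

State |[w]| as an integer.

0(c) covers ∅
1(c) covers 0:c
2(c) covers 1:c
3(c) covers 2:c
4(b) covers ∅
5(c) covers 3:c
6(f) covers 4:b, 5:c
floor of heap: 0:c, 4:b
completions by unplaced set U, small U first (add the entries for U minus each lowest piece of U):
  |U|=1: {6}:1
  |U|=2: {4,6}:1  {5,6}:1
  |U|=3: {3,5,6}:1  {4,5,6}:2
  |U|=4: {2,3,5,6}:1  {3,4,5,6}:3
  |U|=5: {1,2,3,5,6}:1  {2,3,4,5,6}:4
  start at 0(c): 5
  start at 4(b): 1
sum over floor = 6

6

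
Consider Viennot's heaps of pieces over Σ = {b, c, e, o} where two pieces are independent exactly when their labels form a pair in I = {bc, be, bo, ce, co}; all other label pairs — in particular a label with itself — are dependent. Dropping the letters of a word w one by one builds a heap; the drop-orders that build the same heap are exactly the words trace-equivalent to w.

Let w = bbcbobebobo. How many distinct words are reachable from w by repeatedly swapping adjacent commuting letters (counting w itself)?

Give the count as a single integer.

2310

0(b) covers ∅
1(b) covers 0:b
2(c) covers ∅
3(b) covers 1:b
4(o) covers ∅
5(b) covers 3:b
6(e) covers 4:o
7(b) covers 5:b
8(o) covers 6:e
9(b) covers 7:b
10(o) covers 8:o
floor of heap: 0:b, 2:c, 4:o
completions by unplaced set U, small U first (add the entries for U minus each lowest piece of U):
  |U|=1: {2}:1  {9}:1  {10}:1
  |U|=2: {2,9}:2  {2,10}:2  {7,9}:1  {8,10}:1  {9,10}:2
  |U|=3: {2,7,9}:3  {2,8,10}:3  {2,9,10}:6  {5,7,9}:1  {6,8,10}:1  {7,9,10}:3  {8,9,10}:3
  |U|=4: {2,5,7,9}:4  {2,6,8,10}:4  {2,7,9,10}:12  {2,8,9,10}:12  {3,5,7,9}:1  {4,6,8,10}:1  {5,7,9,10}:4  {6,8,9,10}:4  {7,8,9,10}:6
  |U|=5: {1,3,5,7,9}:1  {2,3,5,7,9}:5  {2,4,6,8,10}:5  {2,5,7,9,10}:20  {2,6,8,9,10}:20  {2,7,8,9,10}:30  {3,5,7,9,10}:5  {4,6,8,9,10}:5  {5,7,8,9,10}:10  {6,7,8,9,10}:10
  |U|=6: {0,1,3,5,7,9}:1  {1,2,3,5,7,9}:6  {1,3,5,7,9,10}:6  {2,3,5,7,9,10}:30  {2,4,6,8,9,10}:30  {2,5,7,8,9,10}:60  {2,6,7,8,9,10}:60  {3,5,7,8,9,10}:15  {4,6,7,8,9,10}:15  {5,6,7,8,9,10}:20
  |U|=7: {0,1,2,3,5,7,9}:7  {0,1,3,5,7,9,10}:7  {1,2,3,5,7,9,10}:42  {1,3,5,7,8,9,10}:21  {2,3,5,7,8,9,10}:105  {2,4,6,7,8,9,10}:105  {2,5,6,7,8,9,10}:140  {3,5,6,7,8,9,10}:35  {4,5,6,7,8,9,10}:35
  |U|=8: {0,1,2,3,5,7,9,10}:56  {0,1,3,5,7,8,9,10}:28  {1,2,3,5,7,8,9,10}:168  {1,3,5,6,7,8,9,10}:56  {2,3,5,6,7,8,9,10}:280  {2,4,5,6,7,8,9,10}:280  {3,4,5,6,7,8,9,10}:70
  |U|=9: {0,1,2,3,5,7,8,9,10}:252  {0,1,3,5,6,7,8,9,10}:84  {1,2,3,5,6,7,8,9,10}:504  {1,3,4,5,6,7,8,9,10}:126  {2,3,4,5,6,7,8,9,10}:630
  start at 0(b): 1260
  start at 2(c): 210
  start at 4(o): 840
sum over floor = 2310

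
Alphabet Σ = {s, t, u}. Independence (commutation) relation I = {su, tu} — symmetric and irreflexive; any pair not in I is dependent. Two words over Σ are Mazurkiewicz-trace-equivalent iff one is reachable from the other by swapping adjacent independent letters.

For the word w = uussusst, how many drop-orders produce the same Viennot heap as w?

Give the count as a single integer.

56

0(u) covers ∅
1(u) covers 0:u
2(s) covers ∅
3(s) covers 2:s
4(u) covers 1:u
5(s) covers 3:s
6(s) covers 5:s
7(t) covers 6:s
floor of heap: 0:u, 2:s
completions by unplaced set U, small U first (add the entries for U minus each lowest piece of U):
  |U|=1: {4}:1  {7}:1
  |U|=2: {1,4}:1  {4,7}:2  {6,7}:1
  |U|=3: {0,1,4}:1  {1,4,7}:3  {4,6,7}:3  {5,6,7}:1
  |U|=4: {0,1,4,7}:4  {1,4,6,7}:6  {3,5,6,7}:1  {4,5,6,7}:4
  |U|=5: {0,1,4,6,7}:10  {1,4,5,6,7}:10  {2,3,5,6,7}:1  {3,4,5,6,7}:5
  |U|=6: {0,1,4,5,6,7}:20  {1,3,4,5,6,7}:15  {2,3,4,5,6,7}:6
  start at 0(u): 21
  start at 2(s): 35
sum over floor = 56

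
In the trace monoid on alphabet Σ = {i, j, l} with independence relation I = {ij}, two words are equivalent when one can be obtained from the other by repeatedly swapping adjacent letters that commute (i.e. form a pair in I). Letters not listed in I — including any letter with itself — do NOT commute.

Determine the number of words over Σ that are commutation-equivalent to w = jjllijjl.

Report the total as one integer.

#0=j has no predecessor
#1=j depends on [0:j]
#2=l depends on [1:j]
#3=l depends on [2:l]
#4=i depends on [3:l]
#5=j depends on [3:l]
#6=j depends on [5:j]
#7=l depends on [4:i, 6:j]
sources: [0:j]
N(rest) = Σ N(rest − s) over sources s of rest; N(one piece) = 1:
  size 1 → [7]=1
  size 2 → [4,7]=1  [6,7]=1
  size 3 → [4,6,7]=2  [5,6,7]=1
  size 4 → [4,5,6,7]=3
  size 5 → [3,4,5,6,7]=3
  size 6 → [2,3,4,5,6,7]=3
  first=0(j) contributes 3

3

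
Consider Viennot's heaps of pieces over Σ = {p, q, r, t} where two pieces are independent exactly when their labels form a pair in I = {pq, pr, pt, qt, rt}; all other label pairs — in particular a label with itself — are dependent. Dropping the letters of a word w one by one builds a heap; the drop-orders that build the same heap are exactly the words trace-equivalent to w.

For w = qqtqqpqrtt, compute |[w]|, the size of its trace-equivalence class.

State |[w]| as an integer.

#0=q has no predecessor
#1=q depends on [0:q]
#2=t has no predecessor
#3=q depends on [1:q]
#4=q depends on [3:q]
#5=p has no predecessor
#6=q depends on [4:q]
#7=r depends on [6:q]
#8=t depends on [2:t]
#9=t depends on [8:t]
sources: [0:q, 2:t, 5:p]
N(rest) = Σ N(rest − s) over sources s of rest; N(one piece) = 1:
  size 1 → [5]=1  [7]=1  [9]=1
  size 2 → [5,7]=2  [5,9]=2  [6,7]=1  [7,9]=2  [8,9]=1
  size 3 → [2,8,9]=1  [4,6,7]=1  [5,6,7]=3  [5,7,9]=6  [5,8,9]=3  [6,7,9]=3  [7,8,9]=3
  size 4 → [2,5,8,9]=4  [2,7,8,9]=4  [3,4,6,7]=1  [4,5,6,7]=4  [4,6,7,9]=4  [5,6,7,9]=12  [5,7,8,9]=12  [6,7,8,9]=6
  size 5 → [1,3,4,6,7]=1  [2,5,7,8,9]=20  [2,6,7,8,9]=10  [3,4,5,6,7]=5  [3,4,6,7,9]=5  [4,5,6,7,9]=20  [4,6,7,8,9]=10  [5,6,7,8,9]=30
  size 6 → [0,1,3,4,6,7]=1  [1,3,4,5,6,7]=6  [1,3,4,6,7,9]=6  [2,4,6,7,8,9]=20  [2,5,6,7,8,9]=60  [3,4,5,6,7,9]=30  [3,4,6,7,8,9]=15  [4,5,6,7,8,9]=60
  size 7 → [0,1,3,4,5,6,7]=7  [0,1,3,4,6,7,9]=7  [1,3,4,5,6,7,9]=42  [1,3,4,6,7,8,9]=21  [2,3,4,6,7,8,9]=35  [2,4,5,6,7,8,9]=140  [3,4,5,6,7,8,9]=105
  size 8 → [0,1,3,4,5,6,7,9]=56  [0,1,3,4,6,7,8,9]=28  [1,2,3,4,6,7,8,9]=56  [1,3,4,5,6,7,8,9]=168  [2,3,4,5,6,7,8,9]=280
  first=0(q) contributes 504
  first=2(t) contributes 252
  first=5(p) contributes 84
|[w]| = 840

840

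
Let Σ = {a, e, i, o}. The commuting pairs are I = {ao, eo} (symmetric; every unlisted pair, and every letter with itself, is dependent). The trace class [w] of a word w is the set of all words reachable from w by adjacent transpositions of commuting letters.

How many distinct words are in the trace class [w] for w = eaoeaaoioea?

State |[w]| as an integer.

0(e) covers ∅
1(a) covers 0:e
2(o) covers ∅
3(e) covers 1:a
4(a) covers 3:e
5(a) covers 4:a
6(o) covers 2:o
7(i) covers 5:a, 6:o
8(o) covers 7:i
9(e) covers 7:i
10(a) covers 9:e
floor of heap: 0:e, 2:o
completions by unplaced set U, small U first (add the entries for U minus each lowest piece of U):
  |U|=1: {8}:1  {10}:1
  |U|=2: {8,10}:2  {9,10}:1
  |U|=3: {8,9,10}:3
  |U|=4: {7,8,9,10}:3
  |U|=5: {5,7,8,9,10}:3  {6,7,8,9,10}:3
  |U|=6: {2,6,7,8,9,10}:3  {4,5,7,8,9,10}:3  {5,6,7,8,9,10}:6
  |U|=7: {2,5,6,7,8,9,10}:9  {3,4,5,7,8,9,10}:3  {4,5,6,7,8,9,10}:9
  |U|=8: {1,3,4,5,7,8,9,10}:3  {2,4,5,6,7,8,9,10}:18  {3,4,5,6,7,8,9,10}:12
  |U|=9: {0,1,3,4,5,7,8,9,10}:3  {1,3,4,5,6,7,8,9,10}:15  {2,3,4,5,6,7,8,9,10}:30
  start at 0(e): 45
  start at 2(o): 18
sum over floor = 63

63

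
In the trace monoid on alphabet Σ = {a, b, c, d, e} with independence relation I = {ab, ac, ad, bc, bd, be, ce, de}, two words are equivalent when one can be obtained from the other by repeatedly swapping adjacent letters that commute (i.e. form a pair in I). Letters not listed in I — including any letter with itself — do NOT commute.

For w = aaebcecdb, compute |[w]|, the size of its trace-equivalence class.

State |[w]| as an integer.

drop 0:a onto floor
drop 1:a onto {0:a}
drop 2:e onto {1:a}
drop 3:b onto floor
drop 4:c onto floor
drop 5:e onto {2:e}
drop 6:c onto {4:c}
drop 7:d onto {6:c}
drop 8:b onto {3:b}
ground layer = {0:a, 3:b, 4:c}
drop-orders for the pieces not yet dropped (sum over which currently-grounded one goes next):
  1 to go: {5} 1  {7} 1  {8} 1
  2 to go: {2,5} 1  {3,8} 1  {5,7} 2  {5,8} 2  {6,7} 1  {7,8} 2
  3 to go: {1,2,5} 1  {2,5,7} 3  {2,5,8} 3  {3,5,8} 3  {3,7,8} 3  {4,6,7} 1  {5,6,7} 3  {5,7,8} 6  {6,7,8} 3
  4 to go: {0,1,2,5} 1  {1,2,5,7} 4  {1,2,5,8} 4  {2,3,5,8} 6  {2,5,6,7} 6  {2,5,7,8} 12  {3,5,7,8} 12  {3,6,7,8} 6  {4,5,6,7} 4  {4,6,7,8} 4  {5,6,7,8} 12
  5 to go: {0,1,2,5,7} 5  {0,1,2,5,8} 5  {1,2,3,5,8} 10  {1,2,5,6,7} 10  {1,2,5,7,8} 20  {2,3,5,7,8} 30  {2,4,5,6,7} 10  {2,5,6,7,8} 30  {3,4,6,7,8} 10  {3,5,6,7,8} 30  {4,5,6,7,8} 20
  6 to go: {0,1,2,3,5,8} 15  {0,1,2,5,6,7} 15  {0,1,2,5,7,8} 30  {1,2,3,5,7,8} 60  {1,2,4,5,6,7} 20  {1,2,5,6,7,8} 60  {2,3,5,6,7,8} 90  {2,4,5,6,7,8} 60  {3,4,5,6,7,8} 60
  7 to go: {0,1,2,3,5,7,8} 105  {0,1,2,4,5,6,7} 35  {0,1,2,5,6,7,8} 105  {1,2,3,5,6,7,8} 210  {1,2,4,5,6,7,8} 140  {2,3,4,5,6,7,8} 210
  if 0:a drops first: 560 orders
  if 3:b drops first: 280 orders
  if 4:c drops first: 420 orders
heap linearizations: 1260

1260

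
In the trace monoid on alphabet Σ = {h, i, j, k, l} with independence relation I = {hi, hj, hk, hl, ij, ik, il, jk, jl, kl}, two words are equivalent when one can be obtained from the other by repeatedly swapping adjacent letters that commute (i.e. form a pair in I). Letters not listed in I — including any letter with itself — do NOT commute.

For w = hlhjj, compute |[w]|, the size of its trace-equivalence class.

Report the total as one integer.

drop 0:h onto floor
drop 1:l onto floor
drop 2:h onto {0:h}
drop 3:j onto floor
drop 4:j onto {3:j}
ground layer = {0:h, 1:l, 3:j}
drop-orders for the pieces not yet dropped (sum over which currently-grounded one goes next):
  1 to go: {1} 1  {2} 1  {4} 1
  2 to go: {0,2} 1  {1,2} 2  {1,4} 2  {2,4} 2  {3,4} 1
  3 to go: {0,1,2} 3  {0,2,4} 3  {1,2,4} 6  {1,3,4} 3  {2,3,4} 3
  if 0:h drops first: 12 orders
  if 1:l drops first: 6 orders
  if 3:j drops first: 12 orders
heap linearizations: 30

30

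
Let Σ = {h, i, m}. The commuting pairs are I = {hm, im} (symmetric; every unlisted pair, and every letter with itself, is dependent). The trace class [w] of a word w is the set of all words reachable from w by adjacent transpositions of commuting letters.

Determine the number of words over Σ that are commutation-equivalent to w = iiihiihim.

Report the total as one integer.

9

piece 0:i — minimal
piece 1:i rests on {0:i}
piece 2:i rests on {1:i}
piece 3:h rests on {2:i}
piece 4:i rests on {3:h}
piece 5:i rests on {4:i}
piece 6:h rests on {5:i}
piece 7:i rests on {6:h}
piece 8:m — minimal
minimal pieces: {0:i, 8:m}
ways to finish when only these pieces remain (= sum over removing one remaining piece with nothing left below it):
  1 left: {7}→1  {8}→1
  2 left: {6,7}→1  {7,8}→2
  3 left: {5,6,7}→1  {6,7,8}→3
  4 left: {4,5,6,7}→1  {5,6,7,8}→4
  5 left: {3,4,5,6,7}→1  {4,5,6,7,8}→5
  6 left: {2,3,4,5,6,7}→1  {3,4,5,6,7,8}→6
  7 left: {1,2,3,4,5,6,7}→1  {2,3,4,5,6,7,8}→7
  placing 0:i first → 8 extensions
  placing 8:m first → 1 extensions
total linear extensions = 9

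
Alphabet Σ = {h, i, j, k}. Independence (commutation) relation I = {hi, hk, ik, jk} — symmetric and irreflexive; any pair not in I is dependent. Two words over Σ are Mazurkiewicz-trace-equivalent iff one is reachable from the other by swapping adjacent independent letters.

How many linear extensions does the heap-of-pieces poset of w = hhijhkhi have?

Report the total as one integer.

72

drop 0:h onto floor
drop 1:h onto {0:h}
drop 2:i onto floor
drop 3:j onto {1:h, 2:i}
drop 4:h onto {3:j}
drop 5:k onto floor
drop 6:h onto {4:h}
drop 7:i onto {3:j}
ground layer = {0:h, 2:i, 5:k}
drop-orders for the pieces not yet dropped (sum over which currently-grounded one goes next):
  1 to go: {5} 1  {6} 1  {7} 1
  2 to go: {4,6} 1  {5,6} 2  {5,7} 2  {6,7} 2
  3 to go: {4,5,6} 3  {4,6,7} 3  {5,6,7} 6
  4 to go: {3,4,6,7} 3  {4,5,6,7} 12
  5 to go: {1,3,4,6,7} 3  {2,3,4,6,7} 3  {3,4,5,6,7} 15
  6 to go: {0,1,3,4,6,7} 3  {1,2,3,4,6,7} 6  {1,3,4,5,6,7} 18  {2,3,4,5,6,7} 18
  if 0:h drops first: 42 orders
  if 2:i drops first: 21 orders
  if 5:k drops first: 9 orders
heap linearizations: 72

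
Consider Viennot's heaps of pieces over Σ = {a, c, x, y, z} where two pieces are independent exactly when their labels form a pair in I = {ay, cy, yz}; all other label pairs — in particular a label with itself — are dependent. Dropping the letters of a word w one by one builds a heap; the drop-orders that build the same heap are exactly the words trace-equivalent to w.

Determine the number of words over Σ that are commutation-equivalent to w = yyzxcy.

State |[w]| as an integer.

6

piece 0:y — minimal
piece 1:y rests on {0:y}
piece 2:z — minimal
piece 3:x rests on {1:y, 2:z}
piece 4:c rests on {3:x}
piece 5:y rests on {3:x}
minimal pieces: {0:y, 2:z}
ways to finish when only these pieces remain (= sum over removing one remaining piece with nothing left below it):
  1 left: {4}→1  {5}→1
  2 left: {4,5}→2
  3 left: {3,4,5}→2
  4 left: {1,3,4,5}→2  {2,3,4,5}→2
  placing 0:y first → 4 extensions
  placing 2:z first → 2 extensions
total linear extensions = 6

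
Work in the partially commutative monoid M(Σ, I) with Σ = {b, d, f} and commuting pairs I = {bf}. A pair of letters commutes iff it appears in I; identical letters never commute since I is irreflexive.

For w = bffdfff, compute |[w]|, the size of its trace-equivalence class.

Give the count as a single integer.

#0=b has no predecessor
#1=f has no predecessor
#2=f depends on [1:f]
#3=d depends on [0:b, 2:f]
#4=f depends on [3:d]
#5=f depends on [4:f]
#6=f depends on [5:f]
sources: [0:b, 1:f]
N(rest) = Σ N(rest − s) over sources s of rest; N(one piece) = 1:
  size 1 → [6]=1
  size 2 → [5,6]=1
  size 3 → [4,5,6]=1
  size 4 → [3,4,5,6]=1
  size 5 → [0,3,4,5,6]=1  [2,3,4,5,6]=1
  first=0(b) contributes 1
  first=1(f) contributes 2
|[w]| = 3

3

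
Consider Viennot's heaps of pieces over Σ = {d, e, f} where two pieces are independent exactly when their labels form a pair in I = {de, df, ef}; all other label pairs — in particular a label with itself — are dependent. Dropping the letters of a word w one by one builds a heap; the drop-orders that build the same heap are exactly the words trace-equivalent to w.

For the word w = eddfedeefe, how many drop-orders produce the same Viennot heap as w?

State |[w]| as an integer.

#0=e has no predecessor
#1=d has no predecessor
#2=d depends on [1:d]
#3=f has no predecessor
#4=e depends on [0:e]
#5=d depends on [2:d]
#6=e depends on [4:e]
#7=e depends on [6:e]
#8=f depends on [3:f]
#9=e depends on [7:e]
sources: [0:e, 1:d, 3:f]
N(rest) = Σ N(rest − s) over sources s of rest; N(one piece) = 1:
  size 1 → [5]=1  [8]=1  [9]=1
  size 2 → [2,5]=1  [3,8]=1  [5,8]=2  [5,9]=2  [7,9]=1  [8,9]=2
  size 3 → [1,2,5]=1  [2,5,8]=3  [2,5,9]=3  [3,5,8]=3  [3,8,9]=3  [5,7,9]=3  [5,8,9]=6  [6,7,9]=1  [7,8,9]=3
  size 4 → [1,2,5,8]=4  [1,2,5,9]=4  [2,3,5,8]=6  [2,5,7,9]=6  [2,5,8,9]=12  [3,5,8,9]=12  [3,7,8,9]=6  [4,6,7,9]=1  [5,6,7,9]=4  [5,7,8,9]=12  [6,7,8,9]=4
  size 5 → [0,4,6,7,9]=1  [1,2,3,5,8]=10  [1,2,5,7,9]=10  [1,2,5,8,9]=20  [2,3,5,8,9]=30  [2,5,6,7,9]=10  [2,5,7,8,9]=30  [3,5,7,8,9]=30  [3,6,7,8,9]=10  [4,5,6,7,9]=5  [4,6,7,8,9]=5  [5,6,7,8,9]=20
  size 6 → [0,4,5,6,7,9]=6  [0,4,6,7,8,9]=6  [1,2,3,5,8,9]=60  [1,2,5,6,7,9]=20  [1,2,5,7,8,9]=60  [2,3,5,7,8,9]=90  [2,4,5,6,7,9]=15  [2,5,6,7,8,9]=60  [3,4,6,7,8,9]=15  [3,5,6,7,8,9]=60  [4,5,6,7,8,9]=30
  size 7 → [0,2,4,5,6,7,9]=21  [0,3,4,6,7,8,9]=21  [0,4,5,6,7,8,9]=42  [1,2,3,5,7,8,9]=210  [1,2,4,5,6,7,9]=35  [1,2,5,6,7,8,9]=140  [2,3,5,6,7,8,9]=210  [2,4,5,6,7,8,9]=105  [3,4,5,6,7,8,9]=105
  size 8 → [0,1,2,4,5,6,7,9]=56  [0,2,4,5,6,7,8,9]=168  [0,3,4,5,6,7,8,9]=168  [1,2,3,5,6,7,8,9]=560  [1,2,4,5,6,7,8,9]=280  [2,3,4,5,6,7,8,9]=420
  first=0(e) contributes 1260
  first=1(d) contributes 756
  first=3(f) contributes 504
|[w]| = 2520

2520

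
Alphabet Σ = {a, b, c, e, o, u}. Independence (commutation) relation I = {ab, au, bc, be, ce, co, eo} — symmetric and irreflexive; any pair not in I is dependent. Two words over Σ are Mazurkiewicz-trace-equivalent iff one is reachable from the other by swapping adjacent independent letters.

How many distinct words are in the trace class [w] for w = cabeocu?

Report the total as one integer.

#0=c has no predecessor
#1=a depends on [0:c]
#2=b has no predecessor
#3=e depends on [1:a]
#4=o depends on [1:a, 2:b]
#5=c depends on [1:a]
#6=u depends on [3:e, 4:o, 5:c]
sources: [0:c, 2:b]
N(rest) = Σ N(rest − s) over sources s of rest; N(one piece) = 1:
  size 1 → [6]=1
  size 2 → [3,6]=1  [4,6]=1  [5,6]=1
  size 3 → [2,4,6]=1  [3,4,6]=2  [3,5,6]=2  [4,5,6]=2
  size 4 → [2,3,4,6]=3  [2,4,5,6]=3  [3,4,5,6]=6
  size 5 → [1,3,4,5,6]=6  [2,3,4,5,6]=12
  first=0(c) contributes 18
  first=2(b) contributes 6
|[w]| = 24

24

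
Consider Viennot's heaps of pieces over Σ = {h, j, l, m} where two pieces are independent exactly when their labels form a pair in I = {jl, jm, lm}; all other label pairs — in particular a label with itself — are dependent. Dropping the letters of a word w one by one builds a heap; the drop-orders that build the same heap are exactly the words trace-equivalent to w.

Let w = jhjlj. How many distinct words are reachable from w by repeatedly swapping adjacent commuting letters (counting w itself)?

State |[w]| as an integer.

3

piece 0:j — minimal
piece 1:h rests on {0:j}
piece 2:j rests on {1:h}
piece 3:l rests on {1:h}
piece 4:j rests on {2:j}
minimal pieces: {0:j}
ways to finish when only these pieces remain (= sum over removing one remaining piece with nothing left below it):
  1 left: {3}→1  {4}→1
  2 left: {2,4}→1  {3,4}→2
  3 left: {2,3,4}→3
  placing 0:j first → 3 extensions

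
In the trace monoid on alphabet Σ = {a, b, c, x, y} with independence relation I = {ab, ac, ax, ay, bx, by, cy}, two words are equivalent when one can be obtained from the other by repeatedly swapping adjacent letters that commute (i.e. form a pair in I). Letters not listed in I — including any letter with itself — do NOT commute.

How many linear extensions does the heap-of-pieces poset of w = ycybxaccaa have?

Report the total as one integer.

1080

0(y) covers ∅
1(c) covers ∅
2(y) covers 0:y
3(b) covers 1:c
4(x) covers 1:c, 2:y
5(a) covers ∅
6(c) covers 3:b, 4:x
7(c) covers 6:c
8(a) covers 5:a
9(a) covers 8:a
floor of heap: 0:y, 1:c, 5:a
completions by unplaced set U, small U first (add the entries for U minus each lowest piece of U):
  |U|=1: {7}:1  {9}:1
  |U|=2: {6,7}:1  {7,9}:2  {8,9}:1
  |U|=3: {3,6,7}:1  {4,6,7}:1  {5,8,9}:1  {6,7,9}:3  {7,8,9}:3
  |U|=4: {2,4,6,7}:1  {3,4,6,7}:2  {3,6,7,9}:4  {4,6,7,9}:4  {5,7,8,9}:4  {6,7,8,9}:6
  |U|=5: {0,2,4,6,7}:1  {1,3,4,6,7}:2  {2,3,4,6,7}:3  {2,4,6,7,9}:5  {3,4,6,7,9}:10  {3,6,7,8,9}:10  {4,6,7,8,9}:10  {5,6,7,8,9}:10
  |U|=6: {0,2,3,4,6,7}:4  {0,2,4,6,7,9}:6  {1,2,3,4,6,7}:5  {1,3,4,6,7,9}:12  {2,3,4,6,7,9}:18  {2,4,6,7,8,9}:15  {3,4,6,7,8,9}:30  {3,5,6,7,8,9}:20  {4,5,6,7,8,9}:20
  |U|=7: {0,1,2,3,4,6,7}:9  {0,2,3,4,6,7,9}:28  {0,2,4,6,7,8,9}:21  {1,2,3,4,6,7,9}:35  {1,3,4,6,7,8,9}:42  {2,3,4,6,7,8,9}:63  {2,4,5,6,7,8,9}:35  {3,4,5,6,7,8,9}:70
  |U|=8: {0,1,2,3,4,6,7,9}:72  {0,2,3,4,6,7,8,9}:112  {0,2,4,5,6,7,8,9}:56  {1,2,3,4,6,7,8,9}:140  {1,3,4,5,6,7,8,9}:112  {2,3,4,5,6,7,8,9}:168
  start at 0(y): 420
  start at 1(c): 336
  start at 5(a): 324
sum over floor = 1080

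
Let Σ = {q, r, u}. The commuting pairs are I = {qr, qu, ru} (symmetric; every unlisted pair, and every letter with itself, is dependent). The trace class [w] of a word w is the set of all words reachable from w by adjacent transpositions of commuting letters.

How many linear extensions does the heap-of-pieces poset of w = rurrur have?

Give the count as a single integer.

drop 0:r onto floor
drop 1:u onto floor
drop 2:r onto {0:r}
drop 3:r onto {2:r}
drop 4:u onto {1:u}
drop 5:r onto {3:r}
ground layer = {0:r, 1:u}
drop-orders for the pieces not yet dropped (sum over which currently-grounded one goes next):
  1 to go: {4} 1  {5} 1
  2 to go: {1,4} 1  {3,5} 1  {4,5} 2
  3 to go: {1,4,5} 3  {2,3,5} 1  {3,4,5} 3
  4 to go: {0,2,3,5} 1  {1,3,4,5} 6  {2,3,4,5} 4
  if 0:r drops first: 10 orders
  if 1:u drops first: 5 orders
heap linearizations: 15

15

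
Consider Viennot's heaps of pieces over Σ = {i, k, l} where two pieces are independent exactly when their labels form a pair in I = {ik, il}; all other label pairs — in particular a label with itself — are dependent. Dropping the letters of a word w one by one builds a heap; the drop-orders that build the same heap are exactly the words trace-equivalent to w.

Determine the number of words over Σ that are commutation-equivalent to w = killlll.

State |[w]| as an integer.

7

drop 0:k onto floor
drop 1:i onto floor
drop 2:l onto {0:k}
drop 3:l onto {2:l}
drop 4:l onto {3:l}
drop 5:l onto {4:l}
drop 6:l onto {5:l}
ground layer = {0:k, 1:i}
drop-orders for the pieces not yet dropped (sum over which currently-grounded one goes next):
  1 to go: {1} 1  {6} 1
  2 to go: {1,6} 2  {5,6} 1
  3 to go: {1,5,6} 3  {4,5,6} 1
  4 to go: {1,4,5,6} 4  {3,4,5,6} 1
  5 to go: {1,3,4,5,6} 5  {2,3,4,5,6} 1
  if 0:k drops first: 6 orders
  if 1:i drops first: 1 orders
heap linearizations: 7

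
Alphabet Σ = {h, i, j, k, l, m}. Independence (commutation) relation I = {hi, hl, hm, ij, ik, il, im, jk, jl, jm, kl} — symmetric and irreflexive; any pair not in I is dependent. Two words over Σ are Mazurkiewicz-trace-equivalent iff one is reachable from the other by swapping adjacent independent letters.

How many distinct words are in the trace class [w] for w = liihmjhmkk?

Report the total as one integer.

0(l) covers ∅
1(i) covers ∅
2(i) covers 1:i
3(h) covers ∅
4(m) covers 0:l
5(j) covers 3:h
6(h) covers 5:j
7(m) covers 4:m
8(k) covers 6:h, 7:m
9(k) covers 8:k
floor of heap: 0:l, 1:i, 3:h
completions by unplaced set U, small U first (add the entries for U minus each lowest piece of U):
  |U|=1: {2}:1  {9}:1
  |U|=2: {1,2}:1  {2,9}:2  {8,9}:1
  |U|=3: {1,2,9}:3  {2,8,9}:3  {6,8,9}:1  {7,8,9}:1
  |U|=4: {1,2,8,9}:6  {2,6,8,9}:4  {2,7,8,9}:4  {4,7,8,9}:1  {5,6,8,9}:1  {6,7,8,9}:2
  |U|=5: {0,4,7,8,9}:1  {1,2,6,8,9}:10  {1,2,7,8,9}:10  {2,4,7,8,9}:5  {2,5,6,8,9}:5  {2,6,7,8,9}:10  {3,5,6,8,9}:1  {4,6,7,8,9}:3  {5,6,7,8,9}:3
  |U|=6: {0,2,4,7,8,9}:6  {0,4,6,7,8,9}:4  {1,2,4,7,8,9}:15  {1,2,5,6,8,9}:15  {1,2,6,7,8,9}:30  {2,3,5,6,8,9}:6  {2,4,6,7,8,9}:18  {2,5,6,7,8,9}:18  {3,5,6,7,8,9}:4  {4,5,6,7,8,9}:6
  |U|=7: {0,1,2,4,7,8,9}:21  {0,2,4,6,7,8,9}:28  {0,4,5,6,7,8,9}:10  {1,2,3,5,6,8,9}:21  {1,2,4,6,7,8,9}:63  {1,2,5,6,7,8,9}:63  {2,3,5,6,7,8,9}:28  {2,4,5,6,7,8,9}:42  {3,4,5,6,7,8,9}:10
  |U|=8: {0,1,2,4,6,7,8,9}:112  {0,2,4,5,6,7,8,9}:80  {0,3,4,5,6,7,8,9}:20  {1,2,3,5,6,7,8,9}:112  {1,2,4,5,6,7,8,9}:168  {2,3,4,5,6,7,8,9}:80
  start at 0(l): 360
  start at 1(i): 180
  start at 3(h): 360
sum over floor = 900

900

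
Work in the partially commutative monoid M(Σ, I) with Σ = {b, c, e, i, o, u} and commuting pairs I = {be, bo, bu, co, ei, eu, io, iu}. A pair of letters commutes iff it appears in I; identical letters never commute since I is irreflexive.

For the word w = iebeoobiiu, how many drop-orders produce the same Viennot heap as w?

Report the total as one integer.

0(i) covers ∅
1(e) covers ∅
2(b) covers 0:i
3(e) covers 1:e
4(o) covers 3:e
5(o) covers 4:o
6(b) covers 2:b
7(i) covers 6:b
8(i) covers 7:i
9(u) covers 5:o
floor of heap: 0:i, 1:e
completions by unplaced set U, small U first (add the entries for U minus each lowest piece of U):
  |U|=1: {8}:1  {9}:1
  |U|=2: {5,9}:1  {7,8}:1  {8,9}:2
  |U|=3: {4,5,9}:1  {5,8,9}:3  {6,7,8}:1  {7,8,9}:3
  |U|=4: {2,6,7,8}:1  {3,4,5,9}:1  {4,5,8,9}:4  {5,7,8,9}:6  {6,7,8,9}:4
  |U|=5: {0,2,6,7,8}:1  {1,3,4,5,9}:1  {2,6,7,8,9}:5  {3,4,5,8,9}:5  {4,5,7,8,9}:10  {5,6,7,8,9}:10
  |U|=6: {0,2,6,7,8,9}:6  {1,3,4,5,8,9}:6  {2,5,6,7,8,9}:15  {3,4,5,7,8,9}:15  {4,5,6,7,8,9}:20
  |U|=7: {0,2,5,6,7,8,9}:21  {1,3,4,5,7,8,9}:21  {2,4,5,6,7,8,9}:35  {3,4,5,6,7,8,9}:35
  |U|=8: {0,2,4,5,6,7,8,9}:56  {1,3,4,5,6,7,8,9}:56  {2,3,4,5,6,7,8,9}:70
  start at 0(i): 126
  start at 1(e): 126
sum over floor = 252

252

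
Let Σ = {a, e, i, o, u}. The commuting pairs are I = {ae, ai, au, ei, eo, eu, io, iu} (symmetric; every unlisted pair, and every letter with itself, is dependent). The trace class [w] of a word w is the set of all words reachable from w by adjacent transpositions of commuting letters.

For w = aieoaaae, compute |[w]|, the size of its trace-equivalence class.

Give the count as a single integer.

drop 0:a onto floor
drop 1:i onto floor
drop 2:e onto floor
drop 3:o onto {0:a}
drop 4:a onto {3:o}
drop 5:a onto {4:a}
drop 6:a onto {5:a}
drop 7:e onto {2:e}
ground layer = {0:a, 1:i, 2:e}
drop-orders for the pieces not yet dropped (sum over which currently-grounded one goes next):
  1 to go: {1} 1  {6} 1  {7} 1
  2 to go: {1,6} 2  {1,7} 2  {2,7} 1  {5,6} 1  {6,7} 2
  3 to go: {1,2,7} 3  {1,5,6} 3  {1,6,7} 6  {2,6,7} 3  {4,5,6} 1  {5,6,7} 3
  4 to go: {1,2,6,7} 12  {1,4,5,6} 4  {1,5,6,7} 12  {2,5,6,7} 6  {3,4,5,6} 1  {4,5,6,7} 4
  5 to go: {0,3,4,5,6} 1  {1,2,5,6,7} 30  {1,3,4,5,6} 5  {1,4,5,6,7} 20  {2,4,5,6,7} 10  {3,4,5,6,7} 5
  6 to go: {0,1,3,4,5,6} 6  {0,3,4,5,6,7} 6  {1,2,4,5,6,7} 60  {1,3,4,5,6,7} 30  {2,3,4,5,6,7} 15
  if 0:a drops first: 105 orders
  if 1:i drops first: 21 orders
  if 2:e drops first: 42 orders
heap linearizations: 168

168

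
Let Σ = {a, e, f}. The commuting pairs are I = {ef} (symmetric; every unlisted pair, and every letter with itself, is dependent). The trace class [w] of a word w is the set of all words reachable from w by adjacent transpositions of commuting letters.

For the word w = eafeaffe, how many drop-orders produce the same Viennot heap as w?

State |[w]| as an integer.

#0=e has no predecessor
#1=a depends on [0:e]
#2=f depends on [1:a]
#3=e depends on [1:a]
#4=a depends on [2:f, 3:e]
#5=f depends on [4:a]
#6=f depends on [5:f]
#7=e depends on [4:a]
sources: [0:e]
N(rest) = Σ N(rest − s) over sources s of rest; N(one piece) = 1:
  size 1 → [6]=1  [7]=1
  size 2 → [5,6]=1  [6,7]=2
  size 3 → [5,6,7]=3
  size 4 → [4,5,6,7]=3
  size 5 → [2,4,5,6,7]=3  [3,4,5,6,7]=3
  size 6 → [2,3,4,5,6,7]=6
  first=0(e) contributes 6

6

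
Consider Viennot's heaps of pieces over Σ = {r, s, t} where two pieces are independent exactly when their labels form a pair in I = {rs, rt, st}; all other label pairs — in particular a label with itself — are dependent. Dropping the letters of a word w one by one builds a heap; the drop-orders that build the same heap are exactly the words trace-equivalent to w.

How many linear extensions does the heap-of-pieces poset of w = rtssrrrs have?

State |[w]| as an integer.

280

#0=r has no predecessor
#1=t has no predecessor
#2=s has no predecessor
#3=s depends on [2:s]
#4=r depends on [0:r]
#5=r depends on [4:r]
#6=r depends on [5:r]
#7=s depends on [3:s]
sources: [0:r, 1:t, 2:s]
N(rest) = Σ N(rest − s) over sources s of rest; N(one piece) = 1:
  size 1 → [1]=1  [6]=1  [7]=1
  size 2 → [1,6]=2  [1,7]=2  [3,7]=1  [5,6]=1  [6,7]=2
  size 3 → [1,3,7]=3  [1,5,6]=3  [1,6,7]=6  [2,3,7]=1  [3,6,7]=3  [4,5,6]=1  [5,6,7]=3
  size 4 → [0,4,5,6]=1  [1,2,3,7]=4  [1,3,6,7]=12  [1,4,5,6]=4  [1,5,6,7]=12  [2,3,6,7]=4  [3,5,6,7]=6  [4,5,6,7]=4
  size 5 → [0,1,4,5,6]=5  [0,4,5,6,7]=5  [1,2,3,6,7]=20  [1,3,5,6,7]=30  [1,4,5,6,7]=20  [2,3,5,6,7]=10  [3,4,5,6,7]=10
  size 6 → [0,1,4,5,6,7]=30  [0,3,4,5,6,7]=15  [1,2,3,5,6,7]=60  [1,3,4,5,6,7]=60  [2,3,4,5,6,7]=20
  first=0(r) contributes 140
  first=1(t) contributes 35
  first=2(s) contributes 105
|[w]| = 280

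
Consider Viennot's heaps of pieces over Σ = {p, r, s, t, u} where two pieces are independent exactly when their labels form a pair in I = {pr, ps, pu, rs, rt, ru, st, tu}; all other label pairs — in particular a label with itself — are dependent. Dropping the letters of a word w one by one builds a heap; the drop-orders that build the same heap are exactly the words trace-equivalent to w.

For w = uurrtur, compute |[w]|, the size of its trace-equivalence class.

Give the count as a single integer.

drop 0:u onto floor
drop 1:u onto {0:u}
drop 2:r onto floor
drop 3:r onto {2:r}
drop 4:t onto floor
drop 5:u onto {1:u}
drop 6:r onto {3:r}
ground layer = {0:u, 2:r, 4:t}
drop-orders for the pieces not yet dropped (sum over which currently-grounded one goes next):
  1 to go: {4} 1  {5} 1  {6} 1
  2 to go: {1,5} 1  {3,6} 1  {4,5} 2  {4,6} 2  {5,6} 2
  3 to go: {0,1,5} 1  {1,4,5} 3  {1,5,6} 3  {2,3,6} 1  {3,4,6} 3  {3,5,6} 3  {4,5,6} 6
  4 to go: {0,1,4,5} 4  {0,1,5,6} 4  {1,3,5,6} 6  {1,4,5,6} 12  {2,3,4,6} 4  {2,3,5,6} 4  {3,4,5,6} 12
  5 to go: {0,1,3,5,6} 10  {0,1,4,5,6} 20  {1,2,3,5,6} 10  {1,3,4,5,6} 30  {2,3,4,5,6} 20
  if 0:u drops first: 60 orders
  if 2:r drops first: 60 orders
  if 4:t drops first: 20 orders
heap linearizations: 140

140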